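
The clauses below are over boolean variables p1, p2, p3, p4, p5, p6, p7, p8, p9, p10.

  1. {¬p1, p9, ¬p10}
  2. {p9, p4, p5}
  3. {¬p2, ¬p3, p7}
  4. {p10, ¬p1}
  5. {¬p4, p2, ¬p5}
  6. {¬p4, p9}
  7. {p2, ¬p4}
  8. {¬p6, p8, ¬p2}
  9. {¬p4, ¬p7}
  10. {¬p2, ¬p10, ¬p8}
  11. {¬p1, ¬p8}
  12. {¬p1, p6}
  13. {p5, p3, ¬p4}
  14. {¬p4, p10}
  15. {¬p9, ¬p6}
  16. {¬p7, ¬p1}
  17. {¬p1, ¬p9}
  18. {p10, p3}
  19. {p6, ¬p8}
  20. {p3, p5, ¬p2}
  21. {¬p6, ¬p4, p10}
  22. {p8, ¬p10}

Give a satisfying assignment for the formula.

p1 = F, p2 = F, p3 = T, p4 = F, p5 = T, p6 = F, p7 = T, p8 = F, p9 = F, p10 = F

Check each clause:
  1. {¬p10, p9, ¬p1} — ¬p1 is true.
  2. {p4, p5, p9} — p5 is true.
  3. {p7, ¬p3, ¬p2} — ¬p2 is true.
  4. {¬p1, p10} — ¬p1 is true.
  5. {¬p4, ¬p5, p2} — ¬p4 is true.
  6. {p9, ¬p4} — ¬p4 is true.
  7. {¬p4, p2} — ¬p4 is true.
  8. {p8, ¬p2, ¬p6} — ¬p6 is true.
  9. {¬p7, ¬p4} — ¬p4 is true.
  10. {¬p2, ¬p8, ¬p10} — ¬p8 is true.
  11. {¬p1, ¬p8} — ¬p8 is true.
  12. {¬p1, p6} — ¬p1 is true.
  13. {p3, p5, ¬p4} — p3 is true.
  14. {p10, ¬p4} — ¬p4 is true.
  15. {¬p6, ¬p9} — ¬p6 is true.
  16. {¬p7, ¬p1} — ¬p1 is true.
  17. {¬p1, ¬p9} — ¬p1 is true.
  18. {p3, p10} — p3 is true.
  19. {¬p8, p6} — ¬p8 is true.
  20. {p3, p5, ¬p2} — p3 is true.
  21. {¬p4, ¬p6, p10} — ¬p6 is true.
  22. {p8, ¬p10} — ¬p10 is true.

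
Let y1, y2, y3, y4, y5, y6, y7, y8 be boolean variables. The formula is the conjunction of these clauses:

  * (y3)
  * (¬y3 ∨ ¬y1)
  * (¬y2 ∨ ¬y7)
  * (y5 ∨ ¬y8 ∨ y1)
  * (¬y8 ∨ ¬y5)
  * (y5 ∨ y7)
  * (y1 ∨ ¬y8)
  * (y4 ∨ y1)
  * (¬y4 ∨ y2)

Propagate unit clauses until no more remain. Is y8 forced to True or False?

Unit clause (y3) sets y3 = True.
In (¬y3 ∨ ¬y1), ¬y3 is now false; ¬y1 must hold, so y1 = False.
In (y1 ∨ ¬y8), y1 is now false; ¬y8 must hold, so y8 = False.

False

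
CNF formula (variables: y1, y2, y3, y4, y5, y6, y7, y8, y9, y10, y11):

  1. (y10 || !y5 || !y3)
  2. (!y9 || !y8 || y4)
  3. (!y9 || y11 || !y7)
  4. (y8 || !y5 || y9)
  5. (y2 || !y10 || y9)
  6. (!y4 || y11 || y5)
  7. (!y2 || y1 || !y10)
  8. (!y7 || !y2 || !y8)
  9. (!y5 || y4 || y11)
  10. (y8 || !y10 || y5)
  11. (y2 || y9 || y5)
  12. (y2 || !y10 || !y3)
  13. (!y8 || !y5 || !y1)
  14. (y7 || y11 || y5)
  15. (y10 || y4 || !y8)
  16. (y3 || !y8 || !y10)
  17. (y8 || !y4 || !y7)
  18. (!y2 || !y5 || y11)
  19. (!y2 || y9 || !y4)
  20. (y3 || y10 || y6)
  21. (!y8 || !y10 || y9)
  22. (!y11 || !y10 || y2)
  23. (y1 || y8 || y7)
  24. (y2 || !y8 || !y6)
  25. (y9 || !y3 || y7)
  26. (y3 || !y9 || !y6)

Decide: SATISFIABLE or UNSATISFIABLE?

Try y1 = True.
The remaining clauses are satisfied by y2 = False, y3 = True, y4 = False, y5 = False, y6 = True, y7 = True, y8 = False, y9 = True, y10 = False, y11 = True.
Every clause has at least one true literal under this assignment.
So y1=T, y2=F, y3=T, y4=F, y5=F, y6=T, y7=T, y8=F, y9=T, y10=F, y11=T is a satisfying assignment.

SATISFIABLE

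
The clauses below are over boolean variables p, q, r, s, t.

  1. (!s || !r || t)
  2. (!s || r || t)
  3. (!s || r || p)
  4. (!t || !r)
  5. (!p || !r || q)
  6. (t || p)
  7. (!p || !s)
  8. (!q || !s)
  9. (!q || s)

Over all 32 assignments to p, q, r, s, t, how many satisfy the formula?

3

The models are:
  p=0 q=0 r=0 s=0 t=1
  p=1 q=0 r=0 s=0 t=0
  p=1 q=0 r=0 s=0 t=1
That's 3 in total.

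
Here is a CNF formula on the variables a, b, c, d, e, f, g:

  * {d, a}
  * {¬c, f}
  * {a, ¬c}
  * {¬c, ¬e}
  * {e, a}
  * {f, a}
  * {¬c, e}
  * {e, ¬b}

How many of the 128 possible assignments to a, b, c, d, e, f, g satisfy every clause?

28

Split on a, then c.
  a=1, c=1: a clause becomes empty — 0.
  a=1, c=0: d, f, g free; 3 ways for (b,e) × 2^3 = 24.
  a=0, c=1: a clause becomes empty — 0.
  a=0, c=0: remaining (b,d,e,f,g) ∈ {(0,1,1,1,0); (0,1,1,1,1); (1,1,1,1,0); (1,1,1,1,1)} — 4.
Total: 0 + 24 + 0 + 4 = 28.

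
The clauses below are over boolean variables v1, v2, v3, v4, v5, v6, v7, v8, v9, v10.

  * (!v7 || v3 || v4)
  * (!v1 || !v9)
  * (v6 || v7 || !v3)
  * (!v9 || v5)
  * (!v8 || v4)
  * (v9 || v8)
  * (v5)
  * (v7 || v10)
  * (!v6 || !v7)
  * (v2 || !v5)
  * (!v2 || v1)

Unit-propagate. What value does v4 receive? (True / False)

True

Unit clause (v5) sets v5 = True.
From (v2 || !v5) and v5 = True: v2 = True.
(!v2 || v1): since v2 = True, the clause reduces to (v1). v1 = True.
From (!v1 || !v9) and v1 = True: v9 = False.
(v8 || v9): since v9 = False, the clause reduces to (v8). v8 = True.
(v4 || !v8) with v8 = True leaves only v4, so v4 = True.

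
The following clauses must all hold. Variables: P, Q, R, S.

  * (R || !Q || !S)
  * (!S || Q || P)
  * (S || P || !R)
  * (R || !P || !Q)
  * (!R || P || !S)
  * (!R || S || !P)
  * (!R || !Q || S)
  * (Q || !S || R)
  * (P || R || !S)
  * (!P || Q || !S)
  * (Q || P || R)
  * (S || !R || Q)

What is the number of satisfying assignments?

3

Satisfying assignments:
  P=F Q=T R=F S=F
  P=T Q=F R=F S=F
  P=T Q=T R=T S=T
That's 3 in total.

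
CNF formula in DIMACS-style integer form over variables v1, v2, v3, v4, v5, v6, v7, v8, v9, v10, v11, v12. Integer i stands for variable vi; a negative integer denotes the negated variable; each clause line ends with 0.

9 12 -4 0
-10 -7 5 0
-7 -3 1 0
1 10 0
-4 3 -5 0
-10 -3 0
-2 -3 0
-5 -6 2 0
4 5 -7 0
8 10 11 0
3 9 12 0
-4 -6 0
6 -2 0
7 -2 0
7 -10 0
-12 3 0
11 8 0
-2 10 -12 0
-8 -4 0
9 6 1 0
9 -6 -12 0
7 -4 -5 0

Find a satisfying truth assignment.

Pure literal: v1 appears only positively; assign v1 = True.
Pure literal: v9 appears only positively; assign v9 = True.
Branch on v2: take v2 = False.
Set v3 = False and propagate.
  then v12 is forced to False.
The remaining clauses are satisfied by v4 = True, v5 = False, v6 = False, v7 = False, v8 = False, v10 = False, v11 = True.
Check each clause:
  1. (~v4 | v9 | v12) — v9 is true.
  2. (~v7 | ~v10 | v5) — ~v7 is true.
  3. (~v7 | v1 | ~v3) — ~v7 is true.
  4. (v1 | v10) — v1 is true.
  5. (~v4 | ~v5 | v3) — ~v5 is true.
  6. (~v10 | ~v3) — ~v3 is true.
  7. (~v3 | ~v2) — ~v3 is true.
  8. (v2 | ~v6 | ~v5) — ~v6 is true.
  9. (~v7 | v4 | v5) — ~v7 is true.
  10. (v11 | v10 | v8) — v11 is true.
  11. (v12 | v9 | v3) — v9 is true.
  12. (~v4 | ~v6) — ~v6 is true.
  13. (~v2 | v6) — ~v2 is true.
  14. (v7 | ~v2) — ~v2 is true.
  15. (v7 | ~v10) — ~v10 is true.
  16. (v3 | ~v12) — ~v12 is true.
  17. (v8 | v11) — v11 is true.
  18. (~v2 | ~v12 | v10) — ~v12 is true.
  19. (~v4 | ~v8) — ~v8 is true.
  20. (v6 | v1 | v9) — v9 is true.
  21. (v9 | ~v6 | ~v12) — v9 is true.
  22. (~v5 | ~v4 | v7) — ~v5 is true.

v1=True, v2=False, v3=False, v4=True, v5=False, v6=False, v7=False, v8=False, v9=True, v10=False, v11=True, v12=False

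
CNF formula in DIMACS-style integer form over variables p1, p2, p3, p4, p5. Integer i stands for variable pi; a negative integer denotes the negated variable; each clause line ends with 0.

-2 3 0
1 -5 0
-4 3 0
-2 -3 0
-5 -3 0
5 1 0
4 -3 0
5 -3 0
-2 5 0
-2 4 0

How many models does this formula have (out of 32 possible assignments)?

2

Satisfying assignments:
  p1=T p2=F p3=F p4=F p5=F
  p1=T p2=F p3=F p4=F p5=T
That's 2 in total.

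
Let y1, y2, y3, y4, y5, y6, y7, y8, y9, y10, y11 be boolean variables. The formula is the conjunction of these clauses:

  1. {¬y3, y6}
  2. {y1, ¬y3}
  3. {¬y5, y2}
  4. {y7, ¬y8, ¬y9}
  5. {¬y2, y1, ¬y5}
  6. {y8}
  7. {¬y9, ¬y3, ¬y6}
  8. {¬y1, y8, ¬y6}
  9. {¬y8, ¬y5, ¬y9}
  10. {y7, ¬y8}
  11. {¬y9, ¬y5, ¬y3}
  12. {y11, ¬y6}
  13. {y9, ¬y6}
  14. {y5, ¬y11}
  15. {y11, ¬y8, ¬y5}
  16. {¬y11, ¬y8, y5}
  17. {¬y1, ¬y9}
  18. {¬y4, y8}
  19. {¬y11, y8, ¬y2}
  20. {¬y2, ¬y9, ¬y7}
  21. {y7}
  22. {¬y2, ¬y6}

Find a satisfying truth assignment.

y1=1, y2=0, y3=0, y4=1, y5=0, y6=0, y7=1, y8=1, y9=0, y10=1, y11=0

Check each clause:
  1. {¬y3, y6} — ¬y3 is true.
  2. {¬y3, y1} — y1 is true.
  3. {y2, ¬y5} — ¬y5 is true.
  4. {y7, ¬y8, ¬y9} — ¬y9 is true.
  5. {y1, ¬y2, ¬y5} — y1 is true.
  6. {y8} — y8 is true.
  7. {¬y9, ¬y3, ¬y6} — ¬y6 is true.
  8. {y8, ¬y1, ¬y6} — y8 is true.
  9. {¬y5, ¬y8, ¬y9} — ¬y5 is true.
  10. {¬y8, y7} — y7 is true.
  11. {¬y9, ¬y5, ¬y3} — ¬y5 is true.
  12. {y11, ¬y6} — ¬y6 is true.
  13. {¬y6, y9} — ¬y6 is true.
  14. {¬y11, y5} — ¬y11 is true.
  15. {y11, ¬y5, ¬y8} — ¬y5 is true.
  16. {¬y11, y5, ¬y8} — ¬y11 is true.
  17. {¬y1, ¬y9} — ¬y9 is true.
  18. {y8, ¬y4} — y8 is true.
  19. {y8, ¬y2, ¬y11} — y8 is true.
  20. {¬y7, ¬y9, ¬y2} — ¬y2 is true.
  21. {y7} — y7 is true.
  22. {¬y2, ¬y6} — ¬y6 is true.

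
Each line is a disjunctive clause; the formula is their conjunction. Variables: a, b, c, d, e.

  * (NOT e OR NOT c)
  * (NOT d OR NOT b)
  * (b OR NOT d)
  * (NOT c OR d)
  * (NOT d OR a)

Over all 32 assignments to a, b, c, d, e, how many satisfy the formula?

8

Case analysis on d and b:
  d=T, b=T: a clause becomes empty — 0.
  d=T, b=F: a clause becomes empty — 0.
  d=F, b=T: remaining (a,c,e) ∈ {(F,F,F); (F,F,T); (T,F,F); (T,F,T)} — 4.
  d=F, b=F: remaining (a,c,e) ∈ {(F,F,F); (F,F,T); (T,F,F); (T,F,T)} — 4.
Total: 0 + 0 + 4 + 4 = 8.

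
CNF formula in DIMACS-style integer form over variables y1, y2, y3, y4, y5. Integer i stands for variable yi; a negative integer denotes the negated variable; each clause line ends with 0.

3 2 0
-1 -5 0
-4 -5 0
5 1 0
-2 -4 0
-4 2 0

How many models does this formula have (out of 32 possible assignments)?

Satisfying assignments:
  y1=F y2=F y3=T y4=F y5=T
  y1=F y2=T y3=F y4=F y5=T
  y1=F y2=T y3=T y4=F y5=T
  y1=T y2=F y3=T y4=F y5=F
  y1=T y2=T y3=F y4=F y5=F
  y1=T y2=T y3=T y4=F y5=F
That's 6 in total.

6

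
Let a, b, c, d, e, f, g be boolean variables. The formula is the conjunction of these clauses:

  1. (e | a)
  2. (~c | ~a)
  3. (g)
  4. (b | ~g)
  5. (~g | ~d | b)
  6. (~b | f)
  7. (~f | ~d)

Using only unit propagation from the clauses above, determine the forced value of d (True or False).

(g) stands alone — g = True.
In (b | ~g), ~g is now false; b must hold, so b = True.
(~b | f): since b = True, the clause reduces to (f). f = True.
(~d | ~f): since f = True, the clause reduces to (~d). d = False.

False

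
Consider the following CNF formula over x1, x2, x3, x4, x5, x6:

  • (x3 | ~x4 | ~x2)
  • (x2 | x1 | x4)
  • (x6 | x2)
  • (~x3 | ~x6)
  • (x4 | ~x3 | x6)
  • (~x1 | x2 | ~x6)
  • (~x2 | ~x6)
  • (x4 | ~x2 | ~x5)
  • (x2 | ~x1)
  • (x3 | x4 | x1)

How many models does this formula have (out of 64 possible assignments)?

The models are:
  x1=F x2=F x3=F x4=T x5=F x6=T
  x1=F x2=F x3=F x4=T x5=T x6=T
  x1=F x2=T x3=T x4=T x5=F x6=F
  x1=F x2=T x3=T x4=T x5=T x6=F
  x1=T x2=T x3=F x4=F x5=F x6=F
  x1=T x2=T x3=T x4=T x5=F x6=F
  x1=T x2=T x3=T x4=T x5=T x6=F
Count: 7.

7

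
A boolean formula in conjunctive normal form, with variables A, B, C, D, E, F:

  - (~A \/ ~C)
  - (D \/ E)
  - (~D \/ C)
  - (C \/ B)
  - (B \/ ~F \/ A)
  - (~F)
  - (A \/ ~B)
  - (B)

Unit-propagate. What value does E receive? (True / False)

True

(~F) stands alone — F = False.
(B) is a unit clause: B = True.
In (A \/ ~B), ~B is now false; A must hold, so A = True.
From (~C \/ ~A) and A = True: C = False.
From (~D \/ C) and C = False: D = False.
From (E \/ D) and D = False: E = True.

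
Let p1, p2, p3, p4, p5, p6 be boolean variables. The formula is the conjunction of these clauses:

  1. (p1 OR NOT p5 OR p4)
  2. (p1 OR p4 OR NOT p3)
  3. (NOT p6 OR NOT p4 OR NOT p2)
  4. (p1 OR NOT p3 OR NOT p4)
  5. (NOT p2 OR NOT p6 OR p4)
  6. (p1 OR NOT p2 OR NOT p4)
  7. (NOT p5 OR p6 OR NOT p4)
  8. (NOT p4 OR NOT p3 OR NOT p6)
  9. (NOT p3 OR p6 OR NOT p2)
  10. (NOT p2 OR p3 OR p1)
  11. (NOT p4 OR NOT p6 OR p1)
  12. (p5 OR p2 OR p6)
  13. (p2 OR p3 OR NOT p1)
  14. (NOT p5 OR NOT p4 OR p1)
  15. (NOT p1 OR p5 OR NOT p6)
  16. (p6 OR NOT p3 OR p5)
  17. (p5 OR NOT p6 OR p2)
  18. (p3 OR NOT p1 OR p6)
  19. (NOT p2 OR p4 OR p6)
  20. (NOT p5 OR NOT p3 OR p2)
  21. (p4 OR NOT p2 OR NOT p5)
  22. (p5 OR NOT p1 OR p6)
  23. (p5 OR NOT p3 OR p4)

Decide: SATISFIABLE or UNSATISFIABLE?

UNSATISFIABLE

p4 = True:
  p6 = True:
    propagation gives p2=False, p3=False, p1=True; an empty clause results — contradiction.
  p6 = False:
    propagation gives p5=False, p2=True, p1=True; an empty clause results — contradiction.
p4 = False:
  p2 = True:
    propagation gives p6=False; an empty clause results — contradiction.
  p2 = False:
    p5 = True:
      propagation gives p1=True, p3=True; contradiction.
    p5 = False:
      propagation gives p6=True; contradiction.
Every branch closes, so no satisfying assignment exists.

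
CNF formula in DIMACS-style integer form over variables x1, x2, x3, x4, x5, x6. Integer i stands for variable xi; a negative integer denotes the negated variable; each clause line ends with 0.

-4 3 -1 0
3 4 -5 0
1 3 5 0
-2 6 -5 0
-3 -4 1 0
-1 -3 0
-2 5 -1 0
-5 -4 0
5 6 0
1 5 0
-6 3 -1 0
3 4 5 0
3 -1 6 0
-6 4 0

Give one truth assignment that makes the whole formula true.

x1=F  x2=F  x3=T  x4=F  x5=T  x6=F

Check each clause:
  1. {¬x4, x3, ¬x1} — x3 is true.
  2. {x4, x3, ¬x5} — x3 is true.
  3. {x5, x3, x1} — x3 is true.
  4. {x6, ¬x5, ¬x2} — ¬x2 is true.
  5. {x1, ¬x3, ¬x4} — ¬x4 is true.
  6. {¬x3, ¬x1} — ¬x1 is true.
  7. {x5, ¬x2, ¬x1} — x5 is true.
  8. {¬x4, ¬x5} — ¬x4 is true.
  9. {x5, x6} — x5 is true.
  10. {x5, x1} — x5 is true.
  11. {x3, ¬x1, ¬x6} — ¬x6 is true.
  12. {x4, x5, x3} — x3 is true.
  13. {¬x1, x6, x3} — x3 is true.
  14. {x4, ¬x6} — ¬x6 is true.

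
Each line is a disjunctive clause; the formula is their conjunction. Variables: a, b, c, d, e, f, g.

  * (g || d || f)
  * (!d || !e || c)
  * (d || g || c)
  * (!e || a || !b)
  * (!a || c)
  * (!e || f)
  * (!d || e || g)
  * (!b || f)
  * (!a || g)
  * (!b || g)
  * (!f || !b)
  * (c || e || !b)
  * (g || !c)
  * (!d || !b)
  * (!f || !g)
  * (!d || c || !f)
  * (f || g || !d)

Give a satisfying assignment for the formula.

a=True  b=False  c=True  d=False  e=False  f=False  g=True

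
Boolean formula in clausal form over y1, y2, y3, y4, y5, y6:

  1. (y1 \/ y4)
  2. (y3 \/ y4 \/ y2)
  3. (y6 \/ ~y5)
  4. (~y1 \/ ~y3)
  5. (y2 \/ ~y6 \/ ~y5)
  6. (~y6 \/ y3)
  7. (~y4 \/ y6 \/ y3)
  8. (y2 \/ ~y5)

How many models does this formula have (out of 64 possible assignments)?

6

The models are:
  y1=0 y2=0 y3=1 y4=1 y5=0 y6=0
  y1=0 y2=0 y3=1 y4=1 y5=0 y6=1
  y1=0 y2=1 y3=1 y4=1 y5=0 y6=0
  y1=0 y2=1 y3=1 y4=1 y5=0 y6=1
  y1=0 y2=1 y3=1 y4=1 y5=1 y6=1
  y1=1 y2=1 y3=0 y4=0 y5=0 y6=0
Count: 6.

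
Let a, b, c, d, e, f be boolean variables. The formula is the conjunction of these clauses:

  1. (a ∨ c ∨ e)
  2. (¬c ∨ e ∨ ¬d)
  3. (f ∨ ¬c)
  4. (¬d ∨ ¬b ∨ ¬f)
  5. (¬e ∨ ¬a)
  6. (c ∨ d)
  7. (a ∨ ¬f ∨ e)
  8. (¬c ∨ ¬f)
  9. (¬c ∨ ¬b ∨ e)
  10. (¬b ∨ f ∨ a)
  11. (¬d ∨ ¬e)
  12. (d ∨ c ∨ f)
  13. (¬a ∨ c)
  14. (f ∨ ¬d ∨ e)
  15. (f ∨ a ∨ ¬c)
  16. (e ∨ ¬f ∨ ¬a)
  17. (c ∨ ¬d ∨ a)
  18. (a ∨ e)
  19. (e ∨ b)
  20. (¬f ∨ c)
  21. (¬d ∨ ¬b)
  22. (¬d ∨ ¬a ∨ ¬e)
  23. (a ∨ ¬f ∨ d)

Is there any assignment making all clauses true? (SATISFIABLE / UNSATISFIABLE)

UNSATISFIABLE

a = True:
  propagation gives e=False, c=True, d=False, f=True; an empty clause results — contradiction.
a = False:
  propagation gives e=True, d=False, c=True, f=True; an empty clause results — contradiction.
Every branch closes, so no satisfying assignment exists.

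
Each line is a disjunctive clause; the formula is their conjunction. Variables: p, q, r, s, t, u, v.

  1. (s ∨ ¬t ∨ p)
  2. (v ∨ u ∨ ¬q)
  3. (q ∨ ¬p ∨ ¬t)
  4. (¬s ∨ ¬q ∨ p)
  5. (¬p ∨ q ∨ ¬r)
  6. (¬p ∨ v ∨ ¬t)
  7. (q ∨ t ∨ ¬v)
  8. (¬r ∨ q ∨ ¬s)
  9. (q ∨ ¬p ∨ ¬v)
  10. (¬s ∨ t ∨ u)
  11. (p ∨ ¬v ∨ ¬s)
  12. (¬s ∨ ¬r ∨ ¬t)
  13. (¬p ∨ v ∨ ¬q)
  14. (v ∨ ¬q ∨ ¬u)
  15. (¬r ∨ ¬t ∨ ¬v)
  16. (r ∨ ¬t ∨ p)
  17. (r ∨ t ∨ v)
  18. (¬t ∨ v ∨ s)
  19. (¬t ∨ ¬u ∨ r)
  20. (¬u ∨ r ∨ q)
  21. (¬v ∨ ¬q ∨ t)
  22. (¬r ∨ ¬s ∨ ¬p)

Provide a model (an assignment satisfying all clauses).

p = 0, q = 0, r = 1, s = 0, t = 0, u = 0, v = 0

Check each clause:
  1. (p ∨ s ∨ ¬t) — ¬t is true.
  2. (v ∨ ¬q ∨ u) — ¬q is true.
  3. (¬t ∨ q ∨ ¬p) — ¬t is true.
  4. (¬s ∨ p ∨ ¬q) — ¬s is true.
  5. (¬p ∨ q ∨ ¬r) — ¬p is true.
  6. (v ∨ ¬t ∨ ¬p) — ¬t is true.
  7. (q ∨ t ∨ ¬v) — ¬v is true.
  8. (¬s ∨ q ∨ ¬r) — ¬s is true.
  9. (q ∨ ¬p ∨ ¬v) — ¬v is true.
  10. (t ∨ ¬s ∨ u) — ¬s is true.
  11. (¬s ∨ ¬v ∨ p) — ¬s is true.
  12. (¬t ∨ ¬r ∨ ¬s) — ¬t is true.
  13. (¬p ∨ ¬q ∨ v) — ¬p is true.
  14. (¬q ∨ ¬u ∨ v) — ¬u is true.
  15. (¬r ∨ ¬t ∨ ¬v) — ¬v is true.
  16. (p ∨ ¬t ∨ r) — r is true.
  17. (v ∨ r ∨ t) — r is true.
  18. (¬t ∨ s ∨ v) — ¬t is true.
  19. (¬t ∨ ¬u ∨ r) — r is true.
  20. (r ∨ q ∨ ¬u) — r is true.
  21. (¬v ∨ t ∨ ¬q) — ¬v is true.
  22. (¬s ∨ ¬r ∨ ¬p) — ¬s is true.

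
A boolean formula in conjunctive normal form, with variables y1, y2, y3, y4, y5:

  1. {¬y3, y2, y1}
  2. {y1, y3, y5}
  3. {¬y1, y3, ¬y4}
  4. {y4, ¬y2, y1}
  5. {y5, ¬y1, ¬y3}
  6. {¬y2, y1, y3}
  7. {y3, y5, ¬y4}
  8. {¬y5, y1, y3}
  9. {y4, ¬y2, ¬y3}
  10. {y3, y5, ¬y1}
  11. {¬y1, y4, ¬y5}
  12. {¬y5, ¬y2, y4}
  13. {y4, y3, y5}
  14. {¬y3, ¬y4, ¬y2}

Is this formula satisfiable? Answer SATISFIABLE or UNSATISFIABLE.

SATISFIABLE

Try y1 = True.
Branch on y2: take y2 = False.
Try y3 = True.
  then y5 is forced to True.
  then y4 is forced to True.
Every clause has at least one true literal under this assignment.
So y1=True, y2=False, y3=True, y4=True, y5=True is a satisfying assignment.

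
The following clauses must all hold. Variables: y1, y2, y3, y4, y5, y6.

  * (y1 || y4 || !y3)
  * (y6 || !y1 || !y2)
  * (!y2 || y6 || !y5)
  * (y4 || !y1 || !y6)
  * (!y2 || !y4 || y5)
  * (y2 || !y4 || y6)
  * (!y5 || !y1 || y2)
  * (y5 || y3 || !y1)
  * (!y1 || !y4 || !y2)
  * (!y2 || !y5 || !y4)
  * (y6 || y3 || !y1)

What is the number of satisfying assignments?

13

Split on y1, then y2.
  y1=1, y2=1: a clause becomes empty — 0.
  y1=1, y2=0: remaining (y3,y4,y5,y6) ∈ {(1,0,0,0); (1,1,0,1)} — 2.
  y1=0, y2=1: remaining (y3,y4,y5,y6) ∈ {(0,0,0,0); (0,0,0,1); (0,0,1,1)} — 3.
  y1=0, y2=0: y5 free; 4 ways for (y3,y4,y6) × 2^1 = 8.
Total: 0 + 2 + 3 + 8 = 13.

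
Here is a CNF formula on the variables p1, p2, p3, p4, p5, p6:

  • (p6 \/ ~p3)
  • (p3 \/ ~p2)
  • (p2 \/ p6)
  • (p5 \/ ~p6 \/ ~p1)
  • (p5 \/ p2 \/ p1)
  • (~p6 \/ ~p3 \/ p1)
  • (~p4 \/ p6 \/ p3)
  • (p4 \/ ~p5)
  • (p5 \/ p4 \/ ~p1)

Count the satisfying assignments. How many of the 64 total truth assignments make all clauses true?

4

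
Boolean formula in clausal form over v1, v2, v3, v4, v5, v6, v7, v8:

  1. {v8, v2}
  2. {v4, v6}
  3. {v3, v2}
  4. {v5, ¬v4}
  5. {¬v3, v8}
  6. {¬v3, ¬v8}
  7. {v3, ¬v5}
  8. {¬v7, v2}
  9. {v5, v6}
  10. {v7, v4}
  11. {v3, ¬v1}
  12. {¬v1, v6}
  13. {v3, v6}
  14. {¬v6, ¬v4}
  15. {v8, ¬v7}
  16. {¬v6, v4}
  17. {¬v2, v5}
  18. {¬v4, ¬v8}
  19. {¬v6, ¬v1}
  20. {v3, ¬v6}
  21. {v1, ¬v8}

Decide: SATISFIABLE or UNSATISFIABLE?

UNSATISFIABLE

v6 = True:
  propagation gives v4=False; an empty clause results — contradiction.
v6 = False:
  propagation gives v4=True, v5=True, v3=True, v8=True; an empty clause results — contradiction.
Every branch closes, so no satisfying assignment exists.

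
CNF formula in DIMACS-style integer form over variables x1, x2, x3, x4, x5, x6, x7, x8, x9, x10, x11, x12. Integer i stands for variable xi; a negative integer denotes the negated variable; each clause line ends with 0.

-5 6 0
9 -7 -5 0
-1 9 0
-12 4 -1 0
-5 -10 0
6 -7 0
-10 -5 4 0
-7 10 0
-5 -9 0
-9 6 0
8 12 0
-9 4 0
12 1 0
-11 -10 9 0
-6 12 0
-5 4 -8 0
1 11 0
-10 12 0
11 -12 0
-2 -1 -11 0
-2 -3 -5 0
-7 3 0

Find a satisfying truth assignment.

Pure literal: x5 appears only negated; assign x5 = False.
x7 occurs only negated in the remaining clauses — set x7 = False.
Try x1 = False.
  then x12 is forced to True.
  then x11 is forced to True.
The remaining clauses are satisfied by x2 = True, x3 = False, x4 = False, x6 = True, x8 = False, x9 = False, x10 = False.

x1=F, x2=T, x3=F, x4=F, x5=F, x6=T, x7=F, x8=F, x9=F, x10=F, x11=T, x12=T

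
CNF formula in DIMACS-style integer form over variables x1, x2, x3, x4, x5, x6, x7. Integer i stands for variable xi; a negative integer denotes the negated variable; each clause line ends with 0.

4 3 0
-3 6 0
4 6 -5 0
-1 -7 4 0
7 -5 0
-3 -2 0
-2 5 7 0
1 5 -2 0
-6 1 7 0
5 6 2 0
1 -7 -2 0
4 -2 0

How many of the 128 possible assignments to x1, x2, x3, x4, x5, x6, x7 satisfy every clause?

19

Split on x2, then x5.
  x2=1, x5=1: remaining (x1,x3,x4,x6,x7) ∈ {(1,0,1,0,1); (1,0,1,1,1)} — 2.
  x2=1, x5=0: remaining (x1,x3,x4,x6,x7) ∈ {(1,0,1,0,1); (1,0,1,1,1)} — 2.
  x2=0, x5=1: 7 of the 32 assignments to (x1,x3,x4,x6,x7) work.
  x2=0, x5=0: 8 of the 32 assignments to (x1,x3,x4,x6,x7) work.
Total: 2 + 2 + 7 + 8 = 19.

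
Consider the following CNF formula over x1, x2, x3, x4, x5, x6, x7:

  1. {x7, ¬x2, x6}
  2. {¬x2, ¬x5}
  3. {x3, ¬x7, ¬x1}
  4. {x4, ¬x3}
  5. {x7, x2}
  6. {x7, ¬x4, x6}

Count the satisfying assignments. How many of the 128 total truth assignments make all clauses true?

30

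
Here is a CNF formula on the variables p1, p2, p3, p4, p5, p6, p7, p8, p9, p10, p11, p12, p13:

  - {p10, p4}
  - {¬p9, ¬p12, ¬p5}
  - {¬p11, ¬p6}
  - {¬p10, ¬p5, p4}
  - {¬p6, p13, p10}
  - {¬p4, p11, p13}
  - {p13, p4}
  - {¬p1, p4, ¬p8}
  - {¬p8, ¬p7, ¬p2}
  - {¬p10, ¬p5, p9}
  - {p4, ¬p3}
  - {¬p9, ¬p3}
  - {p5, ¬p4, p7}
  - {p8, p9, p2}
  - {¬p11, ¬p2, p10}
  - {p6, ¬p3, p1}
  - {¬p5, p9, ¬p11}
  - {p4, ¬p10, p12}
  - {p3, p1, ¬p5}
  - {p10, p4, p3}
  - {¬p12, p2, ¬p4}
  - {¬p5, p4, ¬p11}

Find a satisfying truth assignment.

p1=True, p2=True, p3=False, p4=True, p5=True, p6=True, p7=False, p8=True, p9=True, p10=True, p11=False, p12=False, p13=True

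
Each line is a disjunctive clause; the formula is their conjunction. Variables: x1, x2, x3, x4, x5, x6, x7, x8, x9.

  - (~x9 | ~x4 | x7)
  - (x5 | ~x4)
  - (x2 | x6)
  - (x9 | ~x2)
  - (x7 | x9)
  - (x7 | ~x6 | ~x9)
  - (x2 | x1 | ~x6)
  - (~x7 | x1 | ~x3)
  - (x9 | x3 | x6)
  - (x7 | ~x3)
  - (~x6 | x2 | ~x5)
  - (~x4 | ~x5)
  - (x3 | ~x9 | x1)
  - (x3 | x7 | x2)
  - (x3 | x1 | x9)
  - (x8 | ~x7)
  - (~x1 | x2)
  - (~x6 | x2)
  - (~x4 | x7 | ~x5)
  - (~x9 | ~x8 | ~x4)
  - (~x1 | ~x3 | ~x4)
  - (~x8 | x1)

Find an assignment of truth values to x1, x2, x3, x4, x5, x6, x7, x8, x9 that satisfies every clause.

x1=True, x2=True, x3=False, x4=False, x5=True, x6=False, x7=False, x8=True, x9=True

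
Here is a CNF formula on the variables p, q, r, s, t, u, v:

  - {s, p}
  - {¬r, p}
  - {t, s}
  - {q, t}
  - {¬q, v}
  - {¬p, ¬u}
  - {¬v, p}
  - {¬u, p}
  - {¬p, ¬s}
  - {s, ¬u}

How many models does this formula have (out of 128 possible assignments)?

Case analysis on p and s:
  p=T, s=T: a clause becomes empty — 0.
  p=T, s=F: r free; 3 ways for (q,t,u,v) × 2^1 = 6.
  p=F, s=T: remaining (q,r,t,u,v) ∈ {(F,F,T,F,F)} — 1.
  p=F, s=F: a clause becomes empty — 0.
Total: 0 + 6 + 1 + 0 = 7.

7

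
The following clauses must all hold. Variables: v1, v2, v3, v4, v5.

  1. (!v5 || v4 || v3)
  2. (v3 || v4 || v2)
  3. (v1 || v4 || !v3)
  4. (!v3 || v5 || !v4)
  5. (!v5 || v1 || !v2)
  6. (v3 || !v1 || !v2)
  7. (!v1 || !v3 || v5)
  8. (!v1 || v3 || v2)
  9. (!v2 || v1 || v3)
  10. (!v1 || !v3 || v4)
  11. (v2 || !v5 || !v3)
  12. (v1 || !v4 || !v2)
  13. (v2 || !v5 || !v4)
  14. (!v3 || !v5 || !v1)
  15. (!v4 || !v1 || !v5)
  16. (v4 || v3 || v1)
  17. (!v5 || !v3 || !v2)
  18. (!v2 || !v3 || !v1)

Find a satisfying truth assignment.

v1=F  v2=F  v3=F  v4=T  v5=F

Check each clause:
  1. (v3 || !v5 || v4) — v4 is true.
  2. (v4 || v2 || v3) — v4 is true.
  3. (!v3 || v4 || v1) — v4 is true.
  4. (!v3 || v5 || !v4) — !v3 is true.
  5. (!v2 || v1 || !v5) — !v5 is true.
  6. (!v2 || !v1 || v3) — !v2 is true.
  7. (!v1 || !v3 || v5) — !v3 is true.
  8. (v2 || v3 || !v1) — !v1 is true.
  9. (!v2 || v1 || v3) — !v2 is true.
  10. (!v1 || !v3 || v4) — v4 is true.
  11. (!v3 || !v5 || v2) — !v5 is true.
  12. (!v4 || !v2 || v1) — !v2 is true.
  13. (v2 || !v5 || !v4) — !v5 is true.
  14. (!v3 || !v1 || !v5) — !v5 is true.
  15. (!v5 || !v4 || !v1) — !v5 is true.
  16. (v1 || v4 || v3) — v4 is true.
  17. (!v5 || !v2 || !v3) — !v5 is true.
  18. (!v1 || !v2 || !v3) — !v3 is true.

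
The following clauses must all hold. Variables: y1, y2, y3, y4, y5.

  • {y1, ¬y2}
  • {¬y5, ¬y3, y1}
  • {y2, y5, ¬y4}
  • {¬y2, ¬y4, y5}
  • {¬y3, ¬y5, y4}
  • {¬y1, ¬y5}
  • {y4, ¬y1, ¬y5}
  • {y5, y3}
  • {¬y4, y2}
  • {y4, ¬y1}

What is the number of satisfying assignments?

Satisfying assignments:
  y1=0 y2=0 y3=0 y4=0 y5=1
  y1=0 y2=0 y3=1 y4=0 y5=0
Count: 2.

2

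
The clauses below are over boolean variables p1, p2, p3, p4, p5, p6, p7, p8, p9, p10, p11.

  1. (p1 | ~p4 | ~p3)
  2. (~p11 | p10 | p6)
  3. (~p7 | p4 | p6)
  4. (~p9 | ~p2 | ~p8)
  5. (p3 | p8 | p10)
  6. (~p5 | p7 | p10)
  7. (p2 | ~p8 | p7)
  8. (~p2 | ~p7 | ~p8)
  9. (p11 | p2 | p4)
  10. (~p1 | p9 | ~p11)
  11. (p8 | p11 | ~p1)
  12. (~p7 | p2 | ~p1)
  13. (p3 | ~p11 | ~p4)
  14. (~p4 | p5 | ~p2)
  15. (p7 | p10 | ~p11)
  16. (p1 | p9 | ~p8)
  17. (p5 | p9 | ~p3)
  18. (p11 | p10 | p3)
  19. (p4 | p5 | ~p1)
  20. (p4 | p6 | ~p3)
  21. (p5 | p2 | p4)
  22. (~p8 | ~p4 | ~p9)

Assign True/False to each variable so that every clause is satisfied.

p6 occurs only positively in the remaining clauses — set p6 = True.
Pure literal: p10 appears only positively; assign p10 = True.
Set p1 = True and propagate.
Try p2 = True.
Try p3 = False.
The remaining clauses are satisfied by p4 = False, p5 = True, p7 = True, p8 = False, p9 = True, p11 = True.
Every clause has at least one true literal under this assignment.

p1 = True  p2 = True  p3 = False  p4 = False  p5 = True  p6 = True  p7 = True  p8 = False  p9 = True  p10 = True  p11 = True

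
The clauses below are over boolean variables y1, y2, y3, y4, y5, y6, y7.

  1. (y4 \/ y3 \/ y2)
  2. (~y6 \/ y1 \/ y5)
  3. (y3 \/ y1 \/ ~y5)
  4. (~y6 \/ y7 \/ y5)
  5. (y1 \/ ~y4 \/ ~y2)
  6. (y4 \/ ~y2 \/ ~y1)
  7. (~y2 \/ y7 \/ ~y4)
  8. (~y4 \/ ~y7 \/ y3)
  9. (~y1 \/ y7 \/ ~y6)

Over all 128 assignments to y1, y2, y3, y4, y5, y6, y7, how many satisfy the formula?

39

Split on y1, then y4.
  y1=1, y4=1: y5 free; 6 ways for (y2,y3,y6,y7) × 2^1 = 12.
  y1=1, y4=0: y5 free; 3 ways for (y2,y3,y6,y7) × 2^1 = 6.
  y1=0, y4=1: 7 of the 32 assignments to (y2,y3,y5,y6,y7) work.
  y1=0, y4=0: y7 free; 7 ways for (y2,y3,y5,y6) × 2^1 = 14.
Total: 12 + 6 + 7 + 14 = 39.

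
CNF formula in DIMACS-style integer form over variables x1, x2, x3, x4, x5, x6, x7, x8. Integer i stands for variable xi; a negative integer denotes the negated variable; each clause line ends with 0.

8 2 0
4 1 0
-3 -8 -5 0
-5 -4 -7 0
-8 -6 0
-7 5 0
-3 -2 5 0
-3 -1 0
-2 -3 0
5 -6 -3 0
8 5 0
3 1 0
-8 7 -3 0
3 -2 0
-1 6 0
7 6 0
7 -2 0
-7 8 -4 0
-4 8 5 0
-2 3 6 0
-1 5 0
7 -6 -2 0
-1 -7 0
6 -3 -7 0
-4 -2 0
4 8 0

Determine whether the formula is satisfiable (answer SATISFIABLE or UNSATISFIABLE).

UNSATISFIABLE

x3 = True:
  propagation gives x1=False, x4=True, x2=False, x8=True; an empty clause results — contradiction.
x3 = False:
  propagation gives x1=True, x2=False, x8=True, x6=False; an empty clause results — contradiction.
Every branch closes, so no satisfying assignment exists.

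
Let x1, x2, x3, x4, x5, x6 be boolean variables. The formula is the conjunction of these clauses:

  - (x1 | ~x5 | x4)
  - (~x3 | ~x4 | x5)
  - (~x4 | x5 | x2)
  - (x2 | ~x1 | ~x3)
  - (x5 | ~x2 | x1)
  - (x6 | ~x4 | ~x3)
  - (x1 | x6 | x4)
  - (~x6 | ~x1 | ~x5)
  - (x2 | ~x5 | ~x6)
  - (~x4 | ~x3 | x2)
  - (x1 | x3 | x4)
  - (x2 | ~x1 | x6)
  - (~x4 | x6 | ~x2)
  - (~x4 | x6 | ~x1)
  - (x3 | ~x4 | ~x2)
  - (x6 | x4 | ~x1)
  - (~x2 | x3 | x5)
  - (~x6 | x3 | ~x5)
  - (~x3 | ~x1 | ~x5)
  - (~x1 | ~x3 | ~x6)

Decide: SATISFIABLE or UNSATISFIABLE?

SATISFIABLE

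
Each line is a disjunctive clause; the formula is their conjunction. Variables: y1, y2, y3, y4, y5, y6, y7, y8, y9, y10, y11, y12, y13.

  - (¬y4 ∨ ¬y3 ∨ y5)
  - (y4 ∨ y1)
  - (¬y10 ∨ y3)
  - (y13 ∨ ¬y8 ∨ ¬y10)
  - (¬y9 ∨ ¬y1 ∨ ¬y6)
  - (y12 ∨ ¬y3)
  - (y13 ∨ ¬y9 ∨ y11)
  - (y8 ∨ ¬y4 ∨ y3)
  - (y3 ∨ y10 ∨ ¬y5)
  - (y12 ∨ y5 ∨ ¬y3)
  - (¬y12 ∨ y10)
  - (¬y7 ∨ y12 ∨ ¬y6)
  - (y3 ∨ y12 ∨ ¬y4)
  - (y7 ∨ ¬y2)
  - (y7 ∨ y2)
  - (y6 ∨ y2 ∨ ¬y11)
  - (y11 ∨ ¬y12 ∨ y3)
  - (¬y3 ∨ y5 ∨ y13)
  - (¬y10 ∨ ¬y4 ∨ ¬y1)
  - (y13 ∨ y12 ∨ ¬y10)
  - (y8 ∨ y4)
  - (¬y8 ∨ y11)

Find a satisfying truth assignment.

y1=False, y2=True, y3=True, y4=True, y5=True, y6=False, y7=True, y8=True, y9=False, y10=True, y11=True, y12=True, y13=True

Check each clause:
  1. (y5 ∨ ¬y3 ∨ ¬y4) — y5 is true.
  2. (y1 ∨ y4) — y4 is true.
  3. (¬y10 ∨ y3) — y3 is true.
  4. (¬y10 ∨ y13 ∨ ¬y8) — y13 is true.
  5. (¬y1 ∨ ¬y9 ∨ ¬y6) — ¬y6 is true.
  6. (y12 ∨ ¬y3) — y12 is true.
  7. (y13 ∨ y11 ∨ ¬y9) — y11 is true.
  8. (y3 ∨ y8 ∨ ¬y4) — y8 is true.
  9. (y3 ∨ y10 ∨ ¬y5) — y10 is true.
  10. (¬y3 ∨ y5 ∨ y12) — y12 is true.
  11. (y10 ∨ ¬y12) — y10 is true.
  12. (y12 ∨ ¬y6 ∨ ¬y7) — ¬y6 is true.
  13. (y12 ∨ ¬y4 ∨ y3) — y3 is true.
  14. (¬y2 ∨ y7) — y7 is true.
  15. (y7 ∨ y2) — y2 is true.
  16. (y2 ∨ y6 ∨ ¬y11) — y2 is true.
  17. (¬y12 ∨ y3 ∨ y11) — y11 is true.
  18. (y13 ∨ y5 ∨ ¬y3) — y5 is true.
  19. (¬y10 ∨ ¬y4 ∨ ¬y1) — ¬y1 is true.
  20. (y12 ∨ y13 ∨ ¬y10) — y12 is true.
  21. (y8 ∨ y4) — y8 is true.
  22. (y11 ∨ ¬y8) — y11 is true.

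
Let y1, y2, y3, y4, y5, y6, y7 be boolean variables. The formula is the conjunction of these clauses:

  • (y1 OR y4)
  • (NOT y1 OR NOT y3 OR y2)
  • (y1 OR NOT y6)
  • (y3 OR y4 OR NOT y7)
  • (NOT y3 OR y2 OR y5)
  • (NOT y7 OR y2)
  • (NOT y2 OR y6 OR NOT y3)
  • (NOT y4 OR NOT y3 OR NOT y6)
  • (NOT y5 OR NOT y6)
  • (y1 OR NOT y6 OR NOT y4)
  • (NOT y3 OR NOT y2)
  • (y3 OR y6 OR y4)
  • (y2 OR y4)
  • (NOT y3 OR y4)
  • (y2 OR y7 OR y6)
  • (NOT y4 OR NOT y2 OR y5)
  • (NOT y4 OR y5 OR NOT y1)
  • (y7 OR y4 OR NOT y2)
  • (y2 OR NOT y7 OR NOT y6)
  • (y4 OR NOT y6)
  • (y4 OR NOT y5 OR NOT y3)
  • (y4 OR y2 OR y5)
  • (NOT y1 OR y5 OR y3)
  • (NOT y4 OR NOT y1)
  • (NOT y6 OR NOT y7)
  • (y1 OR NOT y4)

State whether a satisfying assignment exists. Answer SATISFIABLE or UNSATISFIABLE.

y4 = True:
  propagation gives y1=False; an empty clause results — contradiction.
y4 = False:
  propagation gives y1=True, y2=True, y3=False, y7=False; an empty clause results — contradiction.
Every branch closes, so no satisfying assignment exists.

UNSATISFIABLE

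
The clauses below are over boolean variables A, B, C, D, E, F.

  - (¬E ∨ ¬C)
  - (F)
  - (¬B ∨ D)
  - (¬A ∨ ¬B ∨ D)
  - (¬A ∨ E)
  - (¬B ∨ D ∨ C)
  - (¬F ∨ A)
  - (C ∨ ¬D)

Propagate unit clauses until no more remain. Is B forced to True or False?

False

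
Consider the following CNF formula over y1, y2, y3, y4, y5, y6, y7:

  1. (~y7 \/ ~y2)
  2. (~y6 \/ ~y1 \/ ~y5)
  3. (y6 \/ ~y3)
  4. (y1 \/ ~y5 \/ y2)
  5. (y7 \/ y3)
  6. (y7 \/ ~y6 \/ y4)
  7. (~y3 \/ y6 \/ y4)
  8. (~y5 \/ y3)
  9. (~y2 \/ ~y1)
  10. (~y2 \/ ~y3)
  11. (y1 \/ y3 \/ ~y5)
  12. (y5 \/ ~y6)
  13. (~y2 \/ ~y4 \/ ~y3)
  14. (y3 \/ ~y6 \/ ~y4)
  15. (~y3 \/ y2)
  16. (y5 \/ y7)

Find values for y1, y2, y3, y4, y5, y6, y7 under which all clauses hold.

y1=0, y2=0, y3=0, y4=1, y5=0, y6=0, y7=1

Branch on y1: take y1 = False.
Branch on y2: take y2 = False.
  then y5 is forced to False.
  then y6 is forced to False.
  then y3 is forced to False.
  then y7 is forced to True.
y4 is now unconstrained; take y4 = True.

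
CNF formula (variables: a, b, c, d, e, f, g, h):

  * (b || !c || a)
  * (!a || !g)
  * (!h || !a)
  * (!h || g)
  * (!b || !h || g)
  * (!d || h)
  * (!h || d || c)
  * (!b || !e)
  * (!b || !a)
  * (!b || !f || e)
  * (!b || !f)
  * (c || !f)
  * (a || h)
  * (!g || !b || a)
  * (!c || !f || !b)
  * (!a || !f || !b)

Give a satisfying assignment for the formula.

a=T, b=F, c=T, d=F, e=T, f=T, g=F, h=F

Set a = True and propagate.
  then g is forced to False.
  then h is forced to False.
  then d is forced to False.
  then b is forced to False.
Set c = True and propagate.
e, f are now unconstrained; take e = True, f = True.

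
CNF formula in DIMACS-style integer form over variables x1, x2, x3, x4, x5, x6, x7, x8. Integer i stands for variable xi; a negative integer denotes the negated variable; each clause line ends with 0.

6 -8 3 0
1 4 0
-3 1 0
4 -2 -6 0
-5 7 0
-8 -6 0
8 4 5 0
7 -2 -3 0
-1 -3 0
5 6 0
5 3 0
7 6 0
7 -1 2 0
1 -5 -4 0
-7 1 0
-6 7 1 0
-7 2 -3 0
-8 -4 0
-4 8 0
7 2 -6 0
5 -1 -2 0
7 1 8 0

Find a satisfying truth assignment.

Set x1 = True and propagate.
  then x3 is forced to False.
  then x5 is forced to True.
  then x7 is forced to True.
Set x2 = False and propagate.
The remaining clauses are satisfied by x4 = False, x6 = False, x8 = False.

x1=T, x2=F, x3=F, x4=F, x5=T, x6=F, x7=T, x8=F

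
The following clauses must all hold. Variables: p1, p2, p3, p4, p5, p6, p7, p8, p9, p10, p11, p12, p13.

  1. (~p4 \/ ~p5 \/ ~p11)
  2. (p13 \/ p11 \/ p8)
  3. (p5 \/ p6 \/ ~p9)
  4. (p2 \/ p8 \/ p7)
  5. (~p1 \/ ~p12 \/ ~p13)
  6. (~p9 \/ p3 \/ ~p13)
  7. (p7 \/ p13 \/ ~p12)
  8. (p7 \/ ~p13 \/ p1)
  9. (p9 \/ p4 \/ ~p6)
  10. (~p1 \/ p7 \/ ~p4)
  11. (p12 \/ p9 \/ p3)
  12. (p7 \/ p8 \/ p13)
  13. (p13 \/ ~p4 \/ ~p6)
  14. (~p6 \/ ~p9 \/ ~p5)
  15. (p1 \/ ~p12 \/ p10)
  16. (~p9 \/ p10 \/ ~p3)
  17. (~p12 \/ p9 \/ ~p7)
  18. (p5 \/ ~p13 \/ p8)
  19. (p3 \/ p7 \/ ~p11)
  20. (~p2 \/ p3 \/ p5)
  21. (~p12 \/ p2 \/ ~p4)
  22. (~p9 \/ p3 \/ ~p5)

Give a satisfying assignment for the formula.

p1 = F, p2 = F, p3 = T, p4 = T, p5 = F, p6 = F, p7 = T, p8 = T, p9 = F, p10 = T, p11 = F, p12 = F, p13 = F

Check each clause:
  1. (~p11 \/ ~p4 \/ ~p5) — ~p5 is true.
  2. (p11 \/ p8 \/ p13) — p8 is true.
  3. (p6 \/ p5 \/ ~p9) — ~p9 is true.
  4. (p7 \/ p8 \/ p2) — p8 is true.
  5. (~p1 \/ ~p12 \/ ~p13) — ~p13 is true.
  6. (~p9 \/ ~p13 \/ p3) — ~p13 is true.
  7. (p13 \/ p7 \/ ~p12) — ~p12 is true.
  8. (p7 \/ p1 \/ ~p13) — ~p13 is true.
  9. (p9 \/ ~p6 \/ p4) — ~p6 is true.
  10. (~p4 \/ p7 \/ ~p1) — ~p1 is true.
  11. (p12 \/ p3 \/ p9) — p3 is true.
  12. (p8 \/ p13 \/ p7) — p8 is true.
  13. (~p6 \/ ~p4 \/ p13) — ~p6 is true.
  14. (~p6 \/ ~p5 \/ ~p9) — ~p6 is true.
  15. (~p12 \/ p1 \/ p10) — p10 is true.
  16. (~p3 \/ ~p9 \/ p10) — p10 is true.
  17. (p9 \/ ~p12 \/ ~p7) — ~p12 is true.
  18. (~p13 \/ p5 \/ p8) — p8 is true.
  19. (~p11 \/ p7 \/ p3) — p3 is true.
  20. (p5 \/ p3 \/ ~p2) — p3 is true.
  21. (~p4 \/ p2 \/ ~p12) — ~p12 is true.
  22. (~p5 \/ p3 \/ ~p9) — p3 is true.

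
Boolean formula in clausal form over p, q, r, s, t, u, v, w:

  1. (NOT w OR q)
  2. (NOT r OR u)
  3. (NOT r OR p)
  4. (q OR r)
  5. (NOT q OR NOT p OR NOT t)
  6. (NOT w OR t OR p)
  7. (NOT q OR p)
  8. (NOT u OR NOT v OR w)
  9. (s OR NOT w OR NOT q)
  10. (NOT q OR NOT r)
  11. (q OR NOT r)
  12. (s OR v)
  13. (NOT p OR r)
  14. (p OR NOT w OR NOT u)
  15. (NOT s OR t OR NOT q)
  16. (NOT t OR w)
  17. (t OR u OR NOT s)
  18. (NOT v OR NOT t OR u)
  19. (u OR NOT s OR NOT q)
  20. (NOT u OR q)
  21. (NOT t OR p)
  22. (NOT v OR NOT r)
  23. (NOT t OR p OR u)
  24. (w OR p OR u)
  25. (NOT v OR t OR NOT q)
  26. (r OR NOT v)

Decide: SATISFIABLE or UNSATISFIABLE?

q = True:
  propagation gives p=True, t=False, r=False; an empty clause results — contradiction.
q = False:
  propagation gives w=False, r=True; an empty clause results — contradiction.
Every branch closes, so no satisfying assignment exists.

UNSATISFIABLE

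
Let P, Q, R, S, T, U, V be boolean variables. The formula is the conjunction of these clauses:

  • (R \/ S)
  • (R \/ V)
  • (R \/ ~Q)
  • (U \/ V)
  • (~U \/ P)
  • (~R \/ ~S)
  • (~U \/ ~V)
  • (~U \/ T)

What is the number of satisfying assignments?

14

Case analysis on R and U:
  R=T, U=T: remaining (P,Q,S,T,V) ∈ {(T,F,F,T,F); (T,T,F,T,F)} — 2.
  R=T, U=F: forces S=F; V=T; P, Q, T free → 2^3 = 8.
  R=F, U=T: a clause becomes empty — 0.
  R=F, U=F: remaining (P,Q,S,T,V) ∈ {(F,F,T,F,T); (F,F,T,T,T); (T,F,T,F,T); (T,F,T,T,T)} — 4.
Total: 2 + 8 + 0 + 4 = 14.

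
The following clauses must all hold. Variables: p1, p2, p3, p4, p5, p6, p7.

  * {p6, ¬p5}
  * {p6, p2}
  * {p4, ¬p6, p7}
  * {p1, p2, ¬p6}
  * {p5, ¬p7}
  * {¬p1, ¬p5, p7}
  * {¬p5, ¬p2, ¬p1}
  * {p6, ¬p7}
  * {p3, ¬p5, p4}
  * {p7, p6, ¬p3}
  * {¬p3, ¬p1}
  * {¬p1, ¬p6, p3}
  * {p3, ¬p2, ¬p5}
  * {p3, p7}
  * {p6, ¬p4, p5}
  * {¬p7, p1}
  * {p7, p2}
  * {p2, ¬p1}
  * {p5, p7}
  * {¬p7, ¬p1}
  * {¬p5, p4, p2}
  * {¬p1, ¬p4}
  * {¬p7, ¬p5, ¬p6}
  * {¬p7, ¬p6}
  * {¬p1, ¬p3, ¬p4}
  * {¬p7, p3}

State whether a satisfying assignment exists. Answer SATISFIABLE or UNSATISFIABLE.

SATISFIABLE

Try p1 = False.
  then p7 is forced to False.
  then p3 is forced to True.
  then p6 is forced to True.
  then p4 is forced to True.
  then p2 is forced to True.
  then p5 is forced to True.
Every clause has at least one true literal under this assignment.
So p1=F  p2=T  p3=T  p4=T  p5=T  p6=T  p7=F is a satisfying assignment.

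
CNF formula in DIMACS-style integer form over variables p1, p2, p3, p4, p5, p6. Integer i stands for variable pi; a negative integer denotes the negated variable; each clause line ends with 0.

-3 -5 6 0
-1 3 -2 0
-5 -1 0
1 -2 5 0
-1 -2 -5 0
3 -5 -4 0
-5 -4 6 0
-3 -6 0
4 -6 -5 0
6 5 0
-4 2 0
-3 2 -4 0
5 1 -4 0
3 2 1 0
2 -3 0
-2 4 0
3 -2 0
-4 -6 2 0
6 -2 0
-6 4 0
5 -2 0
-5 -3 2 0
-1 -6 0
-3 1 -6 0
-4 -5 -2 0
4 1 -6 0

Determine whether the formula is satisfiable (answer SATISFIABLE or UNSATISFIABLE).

UNSATISFIABLE

p2 = True:
  propagation gives p4=True, p3=True, p6=False; an empty clause results — contradiction.
p2 = False:
  propagation gives p4=False, p3=False, p1=True, p5=False; an empty clause results — contradiction.
Every branch closes, so no satisfying assignment exists.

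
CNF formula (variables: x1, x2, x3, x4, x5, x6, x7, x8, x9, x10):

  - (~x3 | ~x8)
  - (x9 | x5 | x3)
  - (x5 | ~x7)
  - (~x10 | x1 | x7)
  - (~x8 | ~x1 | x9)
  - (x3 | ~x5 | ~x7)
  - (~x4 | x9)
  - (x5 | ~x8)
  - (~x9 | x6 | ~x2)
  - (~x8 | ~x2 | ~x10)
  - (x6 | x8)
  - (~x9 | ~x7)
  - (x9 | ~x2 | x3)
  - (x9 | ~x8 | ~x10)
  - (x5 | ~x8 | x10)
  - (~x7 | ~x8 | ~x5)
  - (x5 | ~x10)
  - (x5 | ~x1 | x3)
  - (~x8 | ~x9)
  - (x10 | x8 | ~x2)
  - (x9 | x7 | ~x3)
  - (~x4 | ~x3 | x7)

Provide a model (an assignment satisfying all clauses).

Pure literal: x2 appears only negated; assign x2 = False.
Pure literal: x6 appears only positively; assign x6 = True.
Set x1 = False and propagate.
For the remaining variables, x3 = False, x4 = True, x5 = False, x7 = False, x8 = False, x9 = True, x10 = False works.

x1 = F, x2 = F, x3 = F, x4 = T, x5 = F, x6 = T, x7 = F, x8 = F, x9 = T, x10 = F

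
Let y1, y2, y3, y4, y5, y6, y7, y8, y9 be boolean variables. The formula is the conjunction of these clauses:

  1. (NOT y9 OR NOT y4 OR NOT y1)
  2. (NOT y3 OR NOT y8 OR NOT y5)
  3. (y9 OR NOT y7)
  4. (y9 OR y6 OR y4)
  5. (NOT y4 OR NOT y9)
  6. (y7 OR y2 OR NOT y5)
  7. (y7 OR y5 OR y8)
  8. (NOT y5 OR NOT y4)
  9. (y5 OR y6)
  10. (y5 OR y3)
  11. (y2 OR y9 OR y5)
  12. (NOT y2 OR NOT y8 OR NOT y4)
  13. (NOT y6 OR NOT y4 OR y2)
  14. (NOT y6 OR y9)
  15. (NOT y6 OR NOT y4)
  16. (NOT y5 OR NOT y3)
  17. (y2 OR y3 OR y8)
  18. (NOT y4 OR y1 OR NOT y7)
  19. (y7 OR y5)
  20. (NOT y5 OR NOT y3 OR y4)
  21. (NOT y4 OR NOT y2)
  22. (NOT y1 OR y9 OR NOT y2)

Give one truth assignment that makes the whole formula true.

Set y1 = True and propagate.
Branch on y2: take y2 = False.
For the remaining variables, y3 = True, y4 = False, y5 = False, y6 = True, y7 = True, y8 = True, y9 = True works.
Every clause has at least one true literal under this assignment.

y1=1  y2=0  y3=1  y4=0  y5=0  y6=1  y7=1  y8=1  y9=1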